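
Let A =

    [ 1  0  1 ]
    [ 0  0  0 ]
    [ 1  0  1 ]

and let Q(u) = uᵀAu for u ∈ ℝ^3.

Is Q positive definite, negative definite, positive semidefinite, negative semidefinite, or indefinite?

Symmetric row and column elimination reduces A to a congruent diagonal form with pivots 1, 0, 0.
That gives 1 positive, 2 zero pivots.
Hence Q is positive semidefinite.

positive semidefinite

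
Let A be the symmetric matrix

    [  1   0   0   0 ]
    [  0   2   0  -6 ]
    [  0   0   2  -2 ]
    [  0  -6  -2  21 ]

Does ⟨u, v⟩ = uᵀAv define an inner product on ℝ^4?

Congruent diagonalization of A (simultaneous row and column reduction) yields pivots 1, 2, 2, 1.
So there are 4 positive pivots.
Hence Q is positive definite.
⟨·,·⟩ is an inner product exactly when A is positive definite.

yes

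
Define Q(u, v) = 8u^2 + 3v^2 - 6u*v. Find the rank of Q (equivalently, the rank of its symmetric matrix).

Write A = [[8, -3], [-3, 3]].
Congruent diagonalization of A (simultaneous row and column reduction) yields pivots 8, 15/8.
Counting signs: 2 positive.
The rank is the number of nonzero pivots: 2.

2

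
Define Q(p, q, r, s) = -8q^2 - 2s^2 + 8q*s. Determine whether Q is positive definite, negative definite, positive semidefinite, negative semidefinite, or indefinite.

The associated matrix is A = [[0, 0, 0, 0], [0, -8, 0, 4], [0, 0, 0, 0], [0, 4, 0, -2]].
Symmetric row and column elimination reduces A to a congruent diagonal form with pivots 0, -8, 0, 0.
That gives 1 negative, 3 zero pivots.
Hence Q is negative semidefinite.

negative semidefinite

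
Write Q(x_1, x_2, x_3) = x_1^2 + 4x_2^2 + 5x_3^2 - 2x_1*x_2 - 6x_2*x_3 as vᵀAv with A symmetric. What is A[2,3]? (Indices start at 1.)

The coefficient of x_2·x_3 in Q is -6. For a symmetric A this equals A[2,3] + A[3,2] = 2·A[2,3].
So A[2,3] = -6/2 = -3.

-3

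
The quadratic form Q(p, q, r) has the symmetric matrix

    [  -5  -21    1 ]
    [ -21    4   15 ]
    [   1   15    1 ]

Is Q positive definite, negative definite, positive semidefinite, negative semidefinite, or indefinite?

Applying the same elementary operations to the rows and columns of A produces a congruent diagonal matrix with entries -5, 461/5, -30/461.
Counting signs: 1 positive, 2 negative.
Hence Q is indefinite.

indefinite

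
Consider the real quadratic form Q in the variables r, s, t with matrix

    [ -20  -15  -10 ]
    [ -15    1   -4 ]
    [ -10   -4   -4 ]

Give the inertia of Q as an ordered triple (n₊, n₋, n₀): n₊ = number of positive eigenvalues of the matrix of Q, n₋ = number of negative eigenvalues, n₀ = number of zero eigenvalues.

(1, 1, 1)

Congruent diagonalization of A (simultaneous row and column reduction) yields pivots -20, 49/4, 0.
Counting signs: 1 positive, 1 negative, 1 zero.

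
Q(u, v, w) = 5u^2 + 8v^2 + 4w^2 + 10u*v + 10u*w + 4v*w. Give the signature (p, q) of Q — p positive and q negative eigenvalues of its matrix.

The associated matrix is A = [[5, 5, 5], [5, 8, 2], [5, 2, 4]].
Row-reducing A symmetrically gives the diagonal entries 5, 3, -4.
So there are 2 positive, 1 negative pivots.

(2, 1)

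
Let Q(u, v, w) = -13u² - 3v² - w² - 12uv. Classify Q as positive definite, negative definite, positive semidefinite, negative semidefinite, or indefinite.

negative definite

The symmetric matrix of Q is A = [[-13, -6, 0], [-6, -3, 0], [0, 0, -1]].
Leading principal minors: Δ_1 = -13, Δ_2 = 3, Δ_3 = -3.
The signs alternate starting with Δ_1 < 0, so by Sylvester's criterion Q is negative definite.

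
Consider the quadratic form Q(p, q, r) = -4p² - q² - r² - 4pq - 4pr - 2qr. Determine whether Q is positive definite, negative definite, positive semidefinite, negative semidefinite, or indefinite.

The associated matrix is A = [[-4, -2, -2], [-2, -1, -1], [-2, -1, -1]].
Row-reducing A symmetrically gives the diagonal entries -4, 0, 0.
That gives 1 negative, 2 zero pivots.
Hence Q is negative semidefinite.

negative semidefinite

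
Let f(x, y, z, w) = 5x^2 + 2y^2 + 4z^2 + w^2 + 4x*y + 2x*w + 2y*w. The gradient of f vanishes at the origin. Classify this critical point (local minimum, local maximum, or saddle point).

The Hessian at the origin is H = [[10, 4, 0, 2], [4, 4, 0, 2], [0, 0, 8, 0], [2, 2, 0, 2]].
Symmetric row and column elimination reduces H to a congruent diagonal form with pivots 10, 12/5, 8, 1.
Counting signs: 4 positive.
H is positive definite, so the origin is a strict local minimum.

local minimum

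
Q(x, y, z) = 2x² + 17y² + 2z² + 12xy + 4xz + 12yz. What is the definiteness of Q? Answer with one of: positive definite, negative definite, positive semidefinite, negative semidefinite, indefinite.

The associated matrix is A = [[2, 6, 2], [6, 17, 6], [2, 6, 2]].
Row-reducing A symmetrically gives the diagonal entries 2, -1, 0.
That gives 1 positive, 1 negative, 1 zero pivots.
Hence Q is indefinite.

indefinite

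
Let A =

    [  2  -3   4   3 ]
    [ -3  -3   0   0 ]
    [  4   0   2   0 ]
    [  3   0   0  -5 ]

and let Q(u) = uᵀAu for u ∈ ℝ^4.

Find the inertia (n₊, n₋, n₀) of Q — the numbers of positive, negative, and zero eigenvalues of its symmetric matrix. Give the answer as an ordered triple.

Congruent diagonalization of A (simultaneous row and column reduction) yields pivots 2, -15/2, -6/5, -2.
So there are 1 positive, 3 negative pivots.

(1, 3, 0)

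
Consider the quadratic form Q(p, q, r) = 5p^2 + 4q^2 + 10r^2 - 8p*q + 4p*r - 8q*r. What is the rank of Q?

Write A = [[5, -4, 2], [-4, 4, -4], [2, -4, 10]].
Applying the same elementary operations to the rows and columns of A produces a congruent diagonal matrix with entries 5, 4/5, 2.
Counting signs: 3 positive.
The rank is the number of nonzero pivots: 3.

3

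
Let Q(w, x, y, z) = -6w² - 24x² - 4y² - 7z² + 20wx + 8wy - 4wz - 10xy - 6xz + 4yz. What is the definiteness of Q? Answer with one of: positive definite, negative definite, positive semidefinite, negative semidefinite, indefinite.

The symmetric matrix is A = [[-6, 10, 4, -2], [10, -24, -5, -3], [4, -5, -4, 2], [-2, -3, 2, -7]].
Congruent diagonalization of A (simultaneous row and column reduction) yields pivots -6, -22/3, -21/22, -5/21.
That gives 4 negative pivots.
Hence Q is negative definite.

negative definite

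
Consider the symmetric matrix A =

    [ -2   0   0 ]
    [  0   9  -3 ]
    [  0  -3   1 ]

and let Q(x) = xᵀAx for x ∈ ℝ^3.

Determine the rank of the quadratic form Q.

2

Congruent diagonalization of A (simultaneous row and column reduction) yields pivots -2, 9, 0.
That gives 1 positive, 1 negative, 1 zero pivots.
The rank is the number of nonzero pivots: 2.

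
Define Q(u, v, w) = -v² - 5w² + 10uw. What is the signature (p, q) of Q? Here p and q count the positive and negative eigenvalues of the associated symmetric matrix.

The symmetric matrix is A = [[0, 0, 5], [0, -1, 0], [5, 0, -5]].
By Sylvester's law of inertia any congruent diagonalization of A has 1 positive, 2 negative and 0 zero entries.

(1, 2)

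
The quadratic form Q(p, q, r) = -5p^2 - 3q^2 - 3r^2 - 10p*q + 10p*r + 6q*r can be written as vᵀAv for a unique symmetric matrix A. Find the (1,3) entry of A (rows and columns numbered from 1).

5

The coefficient of p·r in Q is 10. For a symmetric A this equals A[1,3] + A[3,1] = 2·A[1,3].
So A[1,3] = 10/2 = 5.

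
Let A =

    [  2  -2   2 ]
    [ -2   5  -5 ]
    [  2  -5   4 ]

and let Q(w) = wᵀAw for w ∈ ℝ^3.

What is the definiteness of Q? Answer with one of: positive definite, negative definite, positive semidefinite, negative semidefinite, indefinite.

An LDLᵀ factorisation of A has diagonal entries 2, 3, -1.
That gives 2 positive, 1 negative pivots.
Hence Q is indefinite.

indefinite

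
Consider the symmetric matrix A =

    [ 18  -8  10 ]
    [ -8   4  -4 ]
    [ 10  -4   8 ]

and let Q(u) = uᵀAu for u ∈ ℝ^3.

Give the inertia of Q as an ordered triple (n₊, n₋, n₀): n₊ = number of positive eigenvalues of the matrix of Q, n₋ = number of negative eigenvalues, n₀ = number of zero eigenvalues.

Row-reducing A symmetrically gives the diagonal entries 18, 4/9, 2.
Counting signs: 3 positive.

(3, 0, 0)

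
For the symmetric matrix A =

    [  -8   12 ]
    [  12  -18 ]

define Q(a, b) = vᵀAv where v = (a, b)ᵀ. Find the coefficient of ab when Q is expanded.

The coefficient of ab is A[1,2] + A[2,1] = 2·12 = 24.

24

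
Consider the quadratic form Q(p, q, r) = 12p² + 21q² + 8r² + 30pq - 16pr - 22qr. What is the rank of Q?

The associated matrix is A = [[12, 15, -8], [15, 21, -11], [-8, -11, 8]].
Row-reducing A symmetrically gives the diagonal entries 12, 9/4, 20/9.
That gives 3 positive pivots.
The rank is the number of nonzero pivots: 3.

3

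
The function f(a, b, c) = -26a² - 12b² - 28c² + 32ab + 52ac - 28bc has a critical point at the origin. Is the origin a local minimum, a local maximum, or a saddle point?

The Hessian at the origin is H = [[-52, 32, 52], [32, -24, -28], [52, -28, -56]].
Symmetric row and column elimination reduces H to a congruent diagonal form with pivots -52, -56/13, -2/7.
Counting signs: 3 negative.
H is negative definite, so the origin is a strict local maximum.

local maximum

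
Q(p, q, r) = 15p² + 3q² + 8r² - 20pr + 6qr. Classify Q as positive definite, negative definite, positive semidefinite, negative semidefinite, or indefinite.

indefinite

Write A = [[15, 0, -10], [0, 3, 3], [-10, 3, 8]].
Symmetric row and column elimination reduces A to a congruent diagonal form with pivots 15, 3, -5/3.
So there are 2 positive, 1 negative pivots.
Hence Q is indefinite.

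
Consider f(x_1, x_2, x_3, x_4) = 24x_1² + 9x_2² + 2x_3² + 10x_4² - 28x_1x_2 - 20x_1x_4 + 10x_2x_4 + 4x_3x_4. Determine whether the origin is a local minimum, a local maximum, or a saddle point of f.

local minimum

The Hessian at the origin is H = [[48, -28, 0, -20], [-28, 18, 0, 10], [0, 0, 4, 4], [-20, 10, 4, 20]].
Congruent diagonalization of H (simultaneous row and column reduction) yields pivots 48, 5/3, 4, 6.
Counting signs: 4 positive.
H is positive definite, so the origin is a strict local minimum.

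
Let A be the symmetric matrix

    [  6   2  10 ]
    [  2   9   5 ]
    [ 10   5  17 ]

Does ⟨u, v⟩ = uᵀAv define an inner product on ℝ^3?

Symmetric row and column elimination reduces A to a congruent diagonal form with pivots 6, 25/3, 0.
That gives 2 positive, 1 zero pivots.
Hence Q is positive semidefinite.
⟨·,·⟩ is an inner product exactly when A is positive definite.

no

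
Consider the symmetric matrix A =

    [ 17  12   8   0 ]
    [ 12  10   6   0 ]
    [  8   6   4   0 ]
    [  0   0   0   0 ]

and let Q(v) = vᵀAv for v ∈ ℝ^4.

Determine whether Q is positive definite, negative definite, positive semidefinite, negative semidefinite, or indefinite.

positive semidefinite

Symmetric row and column elimination reduces A to a congruent diagonal form with pivots 17, 26/17, 2/13, 0.
Counting signs: 3 positive, 1 zero.
Hence Q is positive semidefinite.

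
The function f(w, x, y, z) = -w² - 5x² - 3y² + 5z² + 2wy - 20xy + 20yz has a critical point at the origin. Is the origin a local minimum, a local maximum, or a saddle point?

saddle point

The Hessian at the origin is H = [[-2, 0, 2, 0], [0, -10, -20, 0], [2, -20, -6, 20], [0, 0, 20, 10]].
Row-reducing H symmetrically gives the diagonal entries -2, -10, 36, -10/9.
That gives 1 positive, 3 negative pivots.
H is indefinite, so the origin is a saddle point.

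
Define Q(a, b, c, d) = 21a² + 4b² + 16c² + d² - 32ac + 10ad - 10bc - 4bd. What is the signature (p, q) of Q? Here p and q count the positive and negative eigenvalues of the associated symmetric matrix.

(2, 2)

The associated matrix is A = [[21, 0, -16, 5], [0, 4, -5, -2], [-16, -5, 16, 0], [5, -2, 0, 1]].
Symmetric row and column elimination reduces A to a congruent diagonal form with pivots 21, 4, -205/84, -20/41.
Counting signs: 2 positive, 2 negative.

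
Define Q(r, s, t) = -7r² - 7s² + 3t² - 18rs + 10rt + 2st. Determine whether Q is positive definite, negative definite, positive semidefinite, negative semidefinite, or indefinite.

The symmetric matrix is A = [[-7, -9, 5], [-9, -7, 1], [5, 1, 3]].
Symmetric row and column elimination reduces A to a congruent diagonal form with pivots -7, 32/7, 1/8.
So there are 2 positive, 1 negative pivots.
Hence Q is indefinite.

indefinite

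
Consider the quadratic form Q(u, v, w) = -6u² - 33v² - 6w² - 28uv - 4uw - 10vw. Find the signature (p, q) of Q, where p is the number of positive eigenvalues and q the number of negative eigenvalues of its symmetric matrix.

(0, 3)

Write A = [[-6, -14, -2], [-14, -33, -5], [-2, -5, -6]].
Congruent diagonalization of A (simultaneous row and column reduction) yields pivots -6, -1/3, -5.
So there are 3 negative pivots.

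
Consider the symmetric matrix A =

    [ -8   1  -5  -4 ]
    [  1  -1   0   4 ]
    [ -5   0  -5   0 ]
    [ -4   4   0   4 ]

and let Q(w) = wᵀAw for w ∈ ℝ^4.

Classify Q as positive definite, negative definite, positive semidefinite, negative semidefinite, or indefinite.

indefinite

Row-reducing A symmetrically gives the diagonal entries -8, -7/8, -10/7, 20.
Counting signs: 1 positive, 3 negative.
Hence Q is indefinite.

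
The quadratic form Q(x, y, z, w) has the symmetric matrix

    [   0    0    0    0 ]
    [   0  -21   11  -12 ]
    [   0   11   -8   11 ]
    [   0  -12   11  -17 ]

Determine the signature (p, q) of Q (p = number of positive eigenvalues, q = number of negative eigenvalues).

(0, 3)

Symmetric row and column elimination reduces A to a congruent diagonal form with pivots 0, -21, -47/21, -10/47.
That gives 3 negative, 1 zero pivots.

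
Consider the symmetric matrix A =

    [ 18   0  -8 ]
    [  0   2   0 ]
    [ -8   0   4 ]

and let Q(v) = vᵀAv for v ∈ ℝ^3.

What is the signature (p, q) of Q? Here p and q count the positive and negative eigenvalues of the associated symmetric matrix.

(3, 0)

Congruent diagonalization of A (simultaneous row and column reduction) yields pivots 18, 2, 4/9.
That gives 3 positive pivots.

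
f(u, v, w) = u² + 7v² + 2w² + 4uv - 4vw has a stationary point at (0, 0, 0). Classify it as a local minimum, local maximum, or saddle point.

local minimum

The Hessian at the origin is H = [[2, 4, 0], [4, 14, -4], [0, -4, 4]].
Congruent diagonalization of H (simultaneous row and column reduction) yields pivots 2, 6, 4/3.
That gives 3 positive pivots.
H is positive definite, so the origin is a strict local minimum.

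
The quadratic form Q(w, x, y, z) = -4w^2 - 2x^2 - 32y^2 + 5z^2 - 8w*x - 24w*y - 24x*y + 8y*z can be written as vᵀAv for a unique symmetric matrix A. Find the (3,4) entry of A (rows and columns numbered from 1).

4

The coefficient of y·z in Q is 8. For a symmetric A this equals A[3,4] + A[4,3] = 2·A[3,4].
So A[3,4] = 8/2 = 4.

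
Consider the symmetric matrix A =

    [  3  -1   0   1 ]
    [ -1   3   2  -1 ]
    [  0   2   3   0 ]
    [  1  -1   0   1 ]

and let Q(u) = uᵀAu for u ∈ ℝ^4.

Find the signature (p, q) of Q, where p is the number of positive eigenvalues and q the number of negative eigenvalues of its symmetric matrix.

(4, 0)

Symmetric row and column elimination reduces A to a congruent diagonal form with pivots 3, 8/3, 3/2, 1/3.
Counting signs: 4 positive.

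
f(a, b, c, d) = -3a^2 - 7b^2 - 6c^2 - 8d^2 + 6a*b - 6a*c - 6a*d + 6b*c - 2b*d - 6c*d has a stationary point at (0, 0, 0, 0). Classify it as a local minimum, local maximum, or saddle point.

local maximum

The Hessian at the origin is H = [[-6, 6, -6, -6], [6, -14, 6, -2], [-6, 6, -12, -6], [-6, -2, -6, -16]].
Symmetric row and column elimination reduces H to a congruent diagonal form with pivots -6, -8, -6, -2.
So there are 4 negative pivots.
H is negative definite, so the origin is a strict local maximum.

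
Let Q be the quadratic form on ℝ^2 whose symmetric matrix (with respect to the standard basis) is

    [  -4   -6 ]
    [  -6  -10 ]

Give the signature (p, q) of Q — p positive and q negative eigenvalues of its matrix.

Symmetric row and column elimination reduces A to a congruent diagonal form with pivots -4, -1.
Counting signs: 2 negative.

(0, 2)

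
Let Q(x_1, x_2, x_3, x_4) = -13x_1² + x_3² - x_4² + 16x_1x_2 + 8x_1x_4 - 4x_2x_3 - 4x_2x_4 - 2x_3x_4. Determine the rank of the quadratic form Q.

4

The associated matrix is A = [[-13, 8, 0, 4], [8, 0, -2, -2], [0, -2, 1, -1], [4, -2, -1, -1]].
Symmetric row and column elimination reduces A to a congruent diagonal form with pivots -13, 64/13, 3/16, -10/3.
So there are 2 positive, 2 negative pivots.
The rank is the number of nonzero pivots: 4.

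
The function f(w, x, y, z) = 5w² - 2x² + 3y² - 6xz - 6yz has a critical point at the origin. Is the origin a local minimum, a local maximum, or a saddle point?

The Hessian at the origin is H = [[10, 0, 0, 0], [0, -4, 0, -6], [0, 0, 6, -6], [0, -6, -6, 0]].
Symmetric row and column elimination reduces H to a congruent diagonal form with pivots 10, -4, 6, 3.
So there are 3 positive, 1 negative pivots.
H is indefinite, so the origin is a saddle point.

saddle point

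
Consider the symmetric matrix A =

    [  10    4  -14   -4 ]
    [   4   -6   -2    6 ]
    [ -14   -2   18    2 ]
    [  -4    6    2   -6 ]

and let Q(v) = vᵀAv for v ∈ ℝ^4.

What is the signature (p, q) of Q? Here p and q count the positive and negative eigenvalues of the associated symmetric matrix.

Symmetric row and column elimination reduces A to a congruent diagonal form with pivots 10, -38/5, 2/19, 0.
Counting signs: 2 positive, 1 negative, 1 zero.

(2, 1)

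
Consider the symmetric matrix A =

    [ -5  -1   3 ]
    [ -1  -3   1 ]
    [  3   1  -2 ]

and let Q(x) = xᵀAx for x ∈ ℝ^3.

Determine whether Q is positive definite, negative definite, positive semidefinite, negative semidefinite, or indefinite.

Congruent diagonalization of A (simultaneous row and column reduction) yields pivots -5, -14/5, -1/7.
Counting signs: 3 negative.
Hence Q is negative definite.

negative definite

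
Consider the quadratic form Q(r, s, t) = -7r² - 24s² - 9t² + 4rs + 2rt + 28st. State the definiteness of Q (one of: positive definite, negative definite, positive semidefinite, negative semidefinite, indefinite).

negative definite

The symmetric matrix of Q is A = [[-7, 2, 1], [2, -24, 14], [1, 14, -9]].
Leading principal minors: Δ_1 = -7, Δ_2 = 164, Δ_3 = -24.
The signs alternate starting with Δ_1 < 0, so by Sylvester's criterion Q is negative definite.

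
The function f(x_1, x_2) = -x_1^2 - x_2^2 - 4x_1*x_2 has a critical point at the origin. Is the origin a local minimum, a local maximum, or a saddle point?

The Hessian at the origin is H = [[-2, -4], [-4, -2]].
det H = -2·-2 − (-4)² = -12 < 0, so H is indefinite.
Therefore the origin is a saddle point.

saddle point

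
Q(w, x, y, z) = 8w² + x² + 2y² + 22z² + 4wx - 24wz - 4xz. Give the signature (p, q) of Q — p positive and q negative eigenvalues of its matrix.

(4, 0)

Write A = [[8, 2, 0, -12], [2, 1, 0, -2], [0, 0, 2, 0], [-12, -2, 0, 22]].
An LDLᵀ factorisation of A has diagonal entries 8, 1/2, 2, 2.
Counting signs: 4 positive.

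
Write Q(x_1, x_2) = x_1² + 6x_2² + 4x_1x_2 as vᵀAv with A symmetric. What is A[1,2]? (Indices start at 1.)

The coefficient of x_1·x_2 in Q is 4. For a symmetric A this equals A[1,2] + A[2,1] = 2·A[1,2].
So A[1,2] = 4/2 = 2.

2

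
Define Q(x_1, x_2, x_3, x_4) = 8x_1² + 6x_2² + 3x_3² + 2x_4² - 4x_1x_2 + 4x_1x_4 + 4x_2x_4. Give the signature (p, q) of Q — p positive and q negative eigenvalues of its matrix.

The associated matrix is A = [[8, -2, 0, 2], [-2, 6, 0, 2], [0, 0, 3, 0], [2, 2, 0, 2]].
Symmetric row and column elimination reduces A to a congruent diagonal form with pivots 8, 11/2, 3, 4/11.
Counting signs: 4 positive.

(4, 0)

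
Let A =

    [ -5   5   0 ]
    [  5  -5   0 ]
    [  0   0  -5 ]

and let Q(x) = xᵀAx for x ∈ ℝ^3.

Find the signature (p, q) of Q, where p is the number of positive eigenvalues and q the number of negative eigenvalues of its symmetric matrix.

Symmetric row and column elimination reduces A to a congruent diagonal form with pivots -5, 0, -5.
Counting signs: 2 negative, 1 zero.

(0, 2)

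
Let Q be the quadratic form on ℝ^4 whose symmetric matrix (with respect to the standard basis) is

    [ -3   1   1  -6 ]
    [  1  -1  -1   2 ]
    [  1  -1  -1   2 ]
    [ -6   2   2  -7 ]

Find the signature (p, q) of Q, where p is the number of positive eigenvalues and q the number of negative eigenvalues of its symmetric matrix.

Applying the same elementary operations to the rows and columns of A produces a congruent diagonal matrix with entries -3, -2/3, 0, 5.
So there are 1 positive, 2 negative, 1 zero pivots.

(1, 2)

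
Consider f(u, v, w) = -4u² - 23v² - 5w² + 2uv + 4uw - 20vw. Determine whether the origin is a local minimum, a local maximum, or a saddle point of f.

The Hessian at the origin is H = [[-8, 2, 4], [2, -46, -20], [4, -20, -10]].
Symmetric row and column elimination reduces H to a congruent diagonal form with pivots -8, -91/2, -6/91.
So there are 3 negative pivots.
H is negative definite, so the origin is a strict local maximum.

local maximum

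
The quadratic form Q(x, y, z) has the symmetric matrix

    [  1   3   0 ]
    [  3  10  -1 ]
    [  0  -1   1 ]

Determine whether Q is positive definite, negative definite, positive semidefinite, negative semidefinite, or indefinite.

positive semidefinite

Row-reducing A symmetrically gives the diagonal entries 1, 1, 0.
Counting signs: 2 positive, 1 zero.
Hence Q is positive semidefinite.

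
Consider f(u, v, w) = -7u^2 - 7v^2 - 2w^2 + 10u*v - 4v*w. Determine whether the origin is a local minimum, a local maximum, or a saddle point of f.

local maximum

The Hessian at the origin is H = [[-14, 10, 0], [10, -14, -4], [0, -4, -4]].
Congruent diagonalization of H (simultaneous row and column reduction) yields pivots -14, -48/7, -5/3.
Counting signs: 3 negative.
H is negative definite, so the origin is a strict local maximum.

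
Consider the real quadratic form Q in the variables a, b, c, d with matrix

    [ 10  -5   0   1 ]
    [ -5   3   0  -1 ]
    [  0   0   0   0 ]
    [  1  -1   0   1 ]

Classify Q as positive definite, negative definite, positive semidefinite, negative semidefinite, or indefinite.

positive semidefinite

Congruent diagonalization of A (simultaneous row and column reduction) yields pivots 10, 1/2, 0, 2/5.
So there are 3 positive, 1 zero pivots.
Hence Q is positive semidefinite.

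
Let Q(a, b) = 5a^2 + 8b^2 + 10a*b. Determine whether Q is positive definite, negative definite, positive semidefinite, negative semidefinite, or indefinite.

The symmetric matrix of Q is [[5, 5], [5, 8]].
For the 2×2 matrix [[5, 5], [5, 8]]: det = 5·8 − (5)² = 15, trace = 13.
det > 0 so both eigenvalues share the sign of the trace; trace = 13 > 0 ⇒ both positive.

positive definite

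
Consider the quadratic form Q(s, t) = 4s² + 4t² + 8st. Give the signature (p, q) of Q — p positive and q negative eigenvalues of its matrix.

(1, 0)

The associated matrix is A = [[4, 4], [4, 4]].
Congruent diagonalization of A (simultaneous row and column reduction) yields pivots 4, 0.
That gives 1 positive, 1 zero pivots.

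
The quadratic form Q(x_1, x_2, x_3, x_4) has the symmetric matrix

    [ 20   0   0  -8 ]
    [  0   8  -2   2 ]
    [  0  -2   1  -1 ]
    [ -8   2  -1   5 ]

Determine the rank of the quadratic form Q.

An LDLᵀ factorisation of A has diagonal entries 20, 8, 1/2, 4/5.
That gives 4 positive pivots.
The rank is the number of nonzero pivots: 4.

4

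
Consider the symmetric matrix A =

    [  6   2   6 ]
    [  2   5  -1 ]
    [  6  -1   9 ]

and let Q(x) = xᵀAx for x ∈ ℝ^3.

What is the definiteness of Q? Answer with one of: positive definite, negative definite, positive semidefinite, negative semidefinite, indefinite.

Leading principal minors: Δ_1 = 6, Δ_2 = 26, Δ_3 = 24.
All leading principal minors are positive, so by Sylvester's criterion Q is positive definite.

positive definite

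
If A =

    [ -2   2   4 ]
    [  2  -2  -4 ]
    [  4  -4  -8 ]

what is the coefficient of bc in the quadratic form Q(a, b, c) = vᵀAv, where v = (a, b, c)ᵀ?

-8

The coefficient of bc is A[2,3] + A[3,2] = 2·(-4) = -8.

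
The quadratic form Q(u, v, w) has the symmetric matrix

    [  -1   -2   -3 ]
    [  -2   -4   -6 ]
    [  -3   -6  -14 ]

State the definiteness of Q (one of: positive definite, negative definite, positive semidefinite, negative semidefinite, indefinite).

Symmetric row and column elimination reduces A to a congruent diagonal form with pivots -1, 0, -5.
That gives 2 negative, 1 zero pivots.
Hence Q is negative semidefinite.

negative semidefinite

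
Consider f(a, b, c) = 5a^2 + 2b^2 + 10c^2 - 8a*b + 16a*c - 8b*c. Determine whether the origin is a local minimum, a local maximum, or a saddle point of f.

The Hessian at the origin is H = [[10, -8, 16], [-8, 4, -8], [16, -8, 20]].
Row-reducing H symmetrically gives the diagonal entries 10, -12/5, 4.
That gives 2 positive, 1 negative pivots.
H is indefinite, so the origin is a saddle point.

saddle point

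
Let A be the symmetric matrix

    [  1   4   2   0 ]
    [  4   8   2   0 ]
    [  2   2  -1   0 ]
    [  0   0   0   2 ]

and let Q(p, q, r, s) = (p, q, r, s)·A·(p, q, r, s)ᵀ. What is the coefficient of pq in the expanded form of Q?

8

The coefficient of pq is A[1,2] + A[2,1] = 2·4 = 8.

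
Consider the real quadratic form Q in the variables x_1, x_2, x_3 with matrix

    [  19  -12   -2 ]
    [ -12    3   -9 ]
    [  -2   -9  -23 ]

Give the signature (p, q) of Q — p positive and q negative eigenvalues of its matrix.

(1, 2)

Row-reducing A symmetrically gives the diagonal entries 19, -87/19, -6/29.
So there are 1 positive, 2 negative pivots.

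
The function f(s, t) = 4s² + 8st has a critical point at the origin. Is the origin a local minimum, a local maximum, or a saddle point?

The Hessian at the origin is H = [[8, 8], [8, 0]].
det H = 8·0 − (8)² = -64 < 0, so H is indefinite.
Therefore the origin is a saddle point.

saddle point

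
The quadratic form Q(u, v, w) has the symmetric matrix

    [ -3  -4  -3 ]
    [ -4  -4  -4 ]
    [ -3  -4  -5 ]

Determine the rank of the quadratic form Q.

Applying the same elementary operations to the rows and columns of A produces a congruent diagonal matrix with entries -3, 4/3, -2.
That gives 1 positive, 2 negative pivots.
The rank is the number of nonzero pivots: 3.

3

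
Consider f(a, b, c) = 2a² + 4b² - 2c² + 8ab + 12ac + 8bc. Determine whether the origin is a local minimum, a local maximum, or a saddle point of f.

The Hessian at the origin is H = [[4, 8, 12], [8, 8, 8], [12, 8, -4]].
Applying the same elementary operations to the rows and columns of H produces a congruent diagonal matrix with entries 4, -8, -8.
So there are 1 positive, 2 negative pivots.
H is indefinite, so the origin is a saddle point.

saddle point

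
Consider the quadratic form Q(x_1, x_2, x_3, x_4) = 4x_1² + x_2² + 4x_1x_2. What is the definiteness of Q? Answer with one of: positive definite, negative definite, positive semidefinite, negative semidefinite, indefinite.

positive semidefinite

The associated matrix is A = [[4, 2, 0, 0], [2, 1, 0, 0], [0, 0, 0, 0], [0, 0, 0, 0]].
Symmetric row and column elimination reduces A to a congruent diagonal form with pivots 4, 0, 0, 0.
That gives 1 positive, 3 zero pivots.
Hence Q is positive semidefinite.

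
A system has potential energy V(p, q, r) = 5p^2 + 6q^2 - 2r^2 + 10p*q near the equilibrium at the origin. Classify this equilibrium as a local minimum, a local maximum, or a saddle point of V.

saddle point

The Hessian at the origin is H = [[10, 10, 0], [10, 12, 0], [0, 0, -4]].
An LDLᵀ factorisation of H has diagonal entries 10, 2, -4.
That gives 2 positive, 1 negative pivots.
H is indefinite, so the origin is a saddle point.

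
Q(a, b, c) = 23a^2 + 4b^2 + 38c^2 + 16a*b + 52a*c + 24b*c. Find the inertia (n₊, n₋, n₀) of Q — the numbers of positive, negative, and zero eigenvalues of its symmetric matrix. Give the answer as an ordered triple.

(3, 0, 0)

Write A = [[23, 8, 26], [8, 4, 12], [26, 12, 38]].
An LDLᵀ factorisation of A has diagonal entries 23, 28/23, 10/7.
That gives 3 positive pivots.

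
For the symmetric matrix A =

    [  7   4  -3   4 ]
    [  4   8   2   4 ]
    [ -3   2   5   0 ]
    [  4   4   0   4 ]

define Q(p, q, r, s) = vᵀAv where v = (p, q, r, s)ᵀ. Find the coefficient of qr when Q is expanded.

4

The coefficient of qr is A[2,3] + A[3,2] = 2·2 = 4.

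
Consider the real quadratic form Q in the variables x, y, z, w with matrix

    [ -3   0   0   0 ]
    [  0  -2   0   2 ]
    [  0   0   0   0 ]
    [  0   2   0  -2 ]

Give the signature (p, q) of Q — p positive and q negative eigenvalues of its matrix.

(0, 2)

Congruent diagonalization of A (simultaneous row and column reduction) yields pivots -3, -2, 0, 0.
That gives 2 negative, 2 zero pivots.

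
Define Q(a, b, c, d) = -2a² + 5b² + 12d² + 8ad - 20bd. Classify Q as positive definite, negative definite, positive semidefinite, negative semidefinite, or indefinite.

indefinite

Write A = [[-2, 0, 0, 4], [0, 5, 0, -10], [0, 0, 0, 0], [4, -10, 0, 12]].
Congruent diagonalization of A (simultaneous row and column reduction) yields pivots -2, 5, 0, 0.
So there are 1 positive, 1 negative, 2 zero pivots.
Hence Q is indefinite.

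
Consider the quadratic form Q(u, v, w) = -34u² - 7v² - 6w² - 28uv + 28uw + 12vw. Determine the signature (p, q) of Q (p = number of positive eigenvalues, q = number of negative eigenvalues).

The symmetric matrix is A = [[-34, -14, 14], [-14, -7, 6], [14, 6, -6]].
Symmetric row and column elimination reduces A to a congruent diagonal form with pivots -34, -21/17, -4/21.
Counting signs: 3 negative.

(0, 3)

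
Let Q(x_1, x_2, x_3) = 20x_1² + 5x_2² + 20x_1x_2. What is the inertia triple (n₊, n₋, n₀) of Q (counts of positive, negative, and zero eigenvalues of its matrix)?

Write A = [[20, 10, 0], [10, 5, 0], [0, 0, 0]].
Symmetric row and column elimination reduces A to a congruent diagonal form with pivots 20, 0, 0.
That gives 1 positive, 2 zero pivots.

(1, 0, 2)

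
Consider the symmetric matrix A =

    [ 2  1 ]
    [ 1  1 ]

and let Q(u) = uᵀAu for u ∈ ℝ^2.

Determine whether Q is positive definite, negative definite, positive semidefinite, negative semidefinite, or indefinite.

For the 2×2 matrix [[2, 1], [1, 1]]: det = 2·1 − (1)² = 1, trace = 3.
det > 0 so both eigenvalues share the sign of the trace; trace = 3 > 0 ⇒ both positive.

positive definite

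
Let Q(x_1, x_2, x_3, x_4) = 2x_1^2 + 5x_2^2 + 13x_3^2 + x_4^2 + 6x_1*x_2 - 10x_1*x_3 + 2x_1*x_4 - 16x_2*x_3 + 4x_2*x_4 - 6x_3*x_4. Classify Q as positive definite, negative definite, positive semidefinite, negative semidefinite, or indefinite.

positive semidefinite

The symmetric matrix is A = [[2, 3, -5, 1], [3, 5, -8, 2], [-5, -8, 13, -3], [1, 2, -3, 1]].
Applying the same elementary operations to the rows and columns of A produces a congruent diagonal matrix with entries 2, 1/2, 0, 0.
That gives 2 positive, 2 zero pivots.
Hence Q is positive semidefinite.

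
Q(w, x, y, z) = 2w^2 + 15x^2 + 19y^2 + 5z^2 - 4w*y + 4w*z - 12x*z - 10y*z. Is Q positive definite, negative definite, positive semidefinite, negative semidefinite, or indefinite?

positive definite

The associated matrix is A = [[2, 0, -2, 2], [0, 15, 0, -6], [-2, 0, 19, -5], [2, -6, -5, 5]].
Applying the same elementary operations to the rows and columns of A produces a congruent diagonal matrix with entries 2, 15, 17, 6/85.
Counting signs: 4 positive.
Hence Q is positive definite.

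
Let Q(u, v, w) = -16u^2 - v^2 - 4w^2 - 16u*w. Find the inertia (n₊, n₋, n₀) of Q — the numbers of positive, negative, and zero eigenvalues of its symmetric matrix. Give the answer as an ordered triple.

(0, 2, 1)

Write A = [[-16, 0, -8], [0, -1, 0], [-8, 0, -4]].
Symmetric row and column elimination reduces A to a congruent diagonal form with pivots -16, -1, 0.
Counting signs: 2 negative, 1 zero.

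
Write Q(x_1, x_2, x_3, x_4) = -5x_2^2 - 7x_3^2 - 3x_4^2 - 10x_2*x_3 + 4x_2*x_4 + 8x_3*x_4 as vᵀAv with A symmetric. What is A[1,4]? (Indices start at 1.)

0

The coefficient of x_1·x_4 in Q is 0. For a symmetric A this equals A[1,4] + A[4,1] = 2·A[1,4].
So A[1,4] = 0/2 = 0.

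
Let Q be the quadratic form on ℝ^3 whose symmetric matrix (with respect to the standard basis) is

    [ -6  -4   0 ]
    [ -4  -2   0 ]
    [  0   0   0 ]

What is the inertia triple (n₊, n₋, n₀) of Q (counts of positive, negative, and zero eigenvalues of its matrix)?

(1, 1, 1)

Congruent diagonalization of A (simultaneous row and column reduction) yields pivots -6, 2/3, 0.
So there are 1 positive, 1 negative, 1 zero pivots.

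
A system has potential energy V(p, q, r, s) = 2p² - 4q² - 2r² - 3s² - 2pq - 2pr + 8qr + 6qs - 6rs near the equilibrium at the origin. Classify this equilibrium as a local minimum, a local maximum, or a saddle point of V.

saddle point

The Hessian at the origin is H = [[4, -2, -2, 0], [-2, -8, 8, 6], [-2, 8, -4, -6], [0, 6, -6, -6]].
Symmetric row and column elimination reduces H to a congruent diagonal form with pivots 4, -9, 4/9, -6.
Counting signs: 2 positive, 2 negative.
H is indefinite, so the origin is a saddle point.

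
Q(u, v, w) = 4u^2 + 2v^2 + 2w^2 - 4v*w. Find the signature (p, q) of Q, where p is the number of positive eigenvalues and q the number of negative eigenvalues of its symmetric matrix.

The associated matrix is A = [[4, 0, 0], [0, 2, -2], [0, -2, 2]].
Symmetric row and column elimination reduces A to a congruent diagonal form with pivots 4, 2, 0.
So there are 2 positive, 1 zero pivots.

(2, 0)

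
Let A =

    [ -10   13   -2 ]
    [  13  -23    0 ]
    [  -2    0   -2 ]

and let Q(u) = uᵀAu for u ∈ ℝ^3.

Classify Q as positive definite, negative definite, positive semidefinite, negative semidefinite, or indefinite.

Leading principal minors: Δ_1 = -10, Δ_2 = 61, Δ_3 = -30.
The signs alternate starting with Δ_1 < 0, so by Sylvester's criterion Q is negative definite.

negative definite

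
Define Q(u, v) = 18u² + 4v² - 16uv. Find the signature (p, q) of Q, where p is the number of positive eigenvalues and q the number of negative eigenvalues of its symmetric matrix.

The associated matrix is A = [[18, -8], [-8, 4]].
Row-reducing A symmetrically gives the diagonal entries 18, 4/9.
Counting signs: 2 positive.

(2, 0)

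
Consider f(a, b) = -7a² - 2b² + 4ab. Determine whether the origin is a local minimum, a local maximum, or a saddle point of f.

local maximum

The Hessian at the origin is H = [[-14, 4], [4, -4]].
det H = -14·-4 − (4)² = 40 > 0 and H[1,1] = -14 < 0, so H is negative definite.
Therefore the origin is a local maximum.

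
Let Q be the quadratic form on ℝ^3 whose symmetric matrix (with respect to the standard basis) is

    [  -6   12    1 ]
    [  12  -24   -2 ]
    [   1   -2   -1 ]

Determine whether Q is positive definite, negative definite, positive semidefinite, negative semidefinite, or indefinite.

negative semidefinite

Applying the same elementary operations to the rows and columns of A produces a congruent diagonal matrix with entries -6, 0, -5/6.
Counting signs: 2 negative, 1 zero.
Hence Q is negative semidefinite.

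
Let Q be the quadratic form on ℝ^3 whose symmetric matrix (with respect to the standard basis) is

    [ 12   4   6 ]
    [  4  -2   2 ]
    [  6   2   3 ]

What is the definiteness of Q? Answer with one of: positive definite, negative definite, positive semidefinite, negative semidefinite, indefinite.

Applying the same elementary operations to the rows and columns of A produces a congruent diagonal matrix with entries 12, -10/3, 0.
Counting signs: 1 positive, 1 negative, 1 zero.
Hence Q is indefinite.

indefinite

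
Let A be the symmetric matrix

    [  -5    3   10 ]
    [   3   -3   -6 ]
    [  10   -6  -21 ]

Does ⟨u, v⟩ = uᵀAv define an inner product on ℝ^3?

no

Leading principal minors: Δ_1 = -5, Δ_2 = 6, Δ_3 = -6.
The signs alternate starting with Δ_1 < 0, so by Sylvester's criterion Q is negative definite.
⟨·,·⟩ is an inner product exactly when A is positive definite.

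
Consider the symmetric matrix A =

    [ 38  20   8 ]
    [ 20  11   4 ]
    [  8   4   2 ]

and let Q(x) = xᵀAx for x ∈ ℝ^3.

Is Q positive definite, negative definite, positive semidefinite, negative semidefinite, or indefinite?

Applying the same elementary operations to the rows and columns of A produces a congruent diagonal matrix with entries 38, 9/19, 2/9.
That gives 3 positive pivots.
Hence Q is positive definite.

positive definite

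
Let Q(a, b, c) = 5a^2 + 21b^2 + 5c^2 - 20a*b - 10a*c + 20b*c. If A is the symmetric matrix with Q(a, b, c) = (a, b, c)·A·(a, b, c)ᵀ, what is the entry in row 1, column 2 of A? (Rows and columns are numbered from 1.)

The coefficient of a·b in Q is -20. For a symmetric A this equals A[1,2] + A[2,1] = 2·A[1,2].
So A[1,2] = -20/2 = -10.

-10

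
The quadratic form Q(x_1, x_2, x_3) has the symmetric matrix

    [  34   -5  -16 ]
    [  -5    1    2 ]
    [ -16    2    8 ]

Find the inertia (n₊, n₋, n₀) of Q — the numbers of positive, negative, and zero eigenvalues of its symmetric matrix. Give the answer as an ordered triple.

Symmetric row and column elimination reduces A to a congruent diagonal form with pivots 34, 9/34, 0.
That gives 2 positive, 1 zero pivots.

(2, 0, 1)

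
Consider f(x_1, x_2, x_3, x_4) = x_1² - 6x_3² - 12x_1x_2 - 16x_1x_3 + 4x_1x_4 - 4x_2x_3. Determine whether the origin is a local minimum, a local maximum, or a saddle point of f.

saddle point

The Hessian at the origin is H = [[2, -12, -16, 4], [-12, 0, -4, 0], [-16, -4, -12, 0], [4, 0, 0, 0]].
Applying the same elementary operations to the rows and columns of H produces a congruent diagonal matrix with entries 2, -72, -10/9, 8/5.
So there are 2 positive, 2 negative pivots.
H is indefinite, so the origin is a saddle point.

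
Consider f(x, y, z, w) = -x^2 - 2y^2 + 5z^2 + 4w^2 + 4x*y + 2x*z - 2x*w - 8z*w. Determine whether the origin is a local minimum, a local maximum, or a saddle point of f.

saddle point

The Hessian at the origin is H = [[-2, 4, 2, -2], [4, -4, 0, 0], [2, 0, 10, -8], [-2, 0, -8, 8]].
Congruent diagonalization of H (simultaneous row and column reduction) yields pivots -2, 4, 8, 3/2.
That gives 3 positive, 1 negative pivots.
H is indefinite, so the origin is a saddle point.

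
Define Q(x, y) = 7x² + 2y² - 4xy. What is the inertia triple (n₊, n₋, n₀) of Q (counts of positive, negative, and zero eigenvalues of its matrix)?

(2, 0, 0)

Write A = [[7, -2], [-2, 2]].
Symmetric row and column elimination reduces A to a congruent diagonal form with pivots 7, 10/7.
So there are 2 positive pivots.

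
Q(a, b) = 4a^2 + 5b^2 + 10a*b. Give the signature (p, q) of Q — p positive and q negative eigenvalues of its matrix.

The symmetric matrix is A = [[4, 5], [5, 5]].
Row-reducing A symmetrically gives the diagonal entries 4, -5/4.
So there are 1 positive, 1 negative pivots.

(1, 1)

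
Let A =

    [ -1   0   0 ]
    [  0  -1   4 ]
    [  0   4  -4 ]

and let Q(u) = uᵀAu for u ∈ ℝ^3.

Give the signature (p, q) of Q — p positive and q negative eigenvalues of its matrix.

Row-reducing A symmetrically gives the diagonal entries -1, -1, 12.
So there are 1 positive, 2 negative pivots.

(1, 2)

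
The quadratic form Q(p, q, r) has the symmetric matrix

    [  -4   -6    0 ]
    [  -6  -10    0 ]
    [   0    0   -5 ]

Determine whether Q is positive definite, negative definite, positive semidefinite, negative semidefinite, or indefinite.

Congruent diagonalization of A (simultaneous row and column reduction) yields pivots -4, -1, -5.
So there are 3 negative pivots.
Hence Q is negative definite.

negative definite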